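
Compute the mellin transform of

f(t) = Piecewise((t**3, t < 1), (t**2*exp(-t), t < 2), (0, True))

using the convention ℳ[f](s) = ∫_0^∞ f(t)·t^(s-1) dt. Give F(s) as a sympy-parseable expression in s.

((s + 3)*uppergamma(s + 2, 1) - (s + 3)*uppergamma(s + 2, 2) + 1)/(s + 3)
  Re(s) > -3

undo the shared t-power: t on [0, 1); exp(-t) on [1, 2)
linearity at 1 turns ℳ[f](s) into 2 summed integrals
∫ over [0, 1) of t**3·t^(s-1) joins the sum
segment 1 to 2 holds t**2*exp(-t); add its integral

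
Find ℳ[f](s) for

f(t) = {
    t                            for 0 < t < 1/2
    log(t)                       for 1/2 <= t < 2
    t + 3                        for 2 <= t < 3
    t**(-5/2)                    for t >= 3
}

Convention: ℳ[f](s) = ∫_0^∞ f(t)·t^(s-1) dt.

(-270*2**(2*s)*s**2*(2*s - 5) + 54*2**(2*s)*s*(s + 1)*(2*s - 5)*log(2) - 162*2**(2*s)*s*(2*s - 5) - 54*2**(2*s)*(s + 1)*(2*s - 5) - 4*sqrt(3)*6**s*s**2*(s + 1) + 324*6**s*s**2*(2*s - 5) + 162*6**s*s*(2*s - 5) + 27*s**2*(2*s - 5) + 54*s*(s + 1)*(2*s - 5)*log(2) + (2*s - 5)*(54*s + 54))/(54*2**s*s**2*(s + 1)*(2*s - 5))
  -1 < Re(s) < 5/2

decompose at 1/2, 2, 3; ℳ[f](s) sums the 4 pieces' integrals
segment 0 to 1/2 holds t; add its integral
∫ over [1/2, 2) of log(t)·t^(s-1) joins the sum
the [2, 3) slice contributes ∫ (t + 3)·t^(s-1) dt
[3, ∞) adds the kernel integral of t**(-5/2)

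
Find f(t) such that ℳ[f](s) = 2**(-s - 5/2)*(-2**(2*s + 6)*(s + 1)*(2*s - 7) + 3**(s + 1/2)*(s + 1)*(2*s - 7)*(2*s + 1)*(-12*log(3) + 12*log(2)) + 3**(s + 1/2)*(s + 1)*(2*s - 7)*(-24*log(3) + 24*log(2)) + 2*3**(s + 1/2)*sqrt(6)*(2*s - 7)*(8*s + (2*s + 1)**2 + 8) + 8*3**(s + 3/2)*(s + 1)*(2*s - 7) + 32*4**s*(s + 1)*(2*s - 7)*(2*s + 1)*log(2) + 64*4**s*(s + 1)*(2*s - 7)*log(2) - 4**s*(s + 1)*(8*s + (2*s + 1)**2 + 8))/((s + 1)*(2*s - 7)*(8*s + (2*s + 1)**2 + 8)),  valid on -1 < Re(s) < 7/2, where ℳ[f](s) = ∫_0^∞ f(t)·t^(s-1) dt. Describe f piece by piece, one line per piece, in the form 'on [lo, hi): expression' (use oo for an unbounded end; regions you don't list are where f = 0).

invert the shared t-power to get sqrt(t) on [0, 3/2); t*log(t) on [3/2, 2); t**(-4) on [2, ∞)
summing 3 kernel integrals split by 3/2, 2 yields ℳ[f](s)
over [0, 3/2), the kernel integral of t enters the sum
on [3/2, 2) integrate f = t**(3/2)*log(t) against the kernel
between 2 and ∞ the integrand is t**(-7/2)·t^(s-1)

on [0, 3/2): t
on [3/2, 2): t**(3/2)*log(t)
on [2, oo): t**(-7/2)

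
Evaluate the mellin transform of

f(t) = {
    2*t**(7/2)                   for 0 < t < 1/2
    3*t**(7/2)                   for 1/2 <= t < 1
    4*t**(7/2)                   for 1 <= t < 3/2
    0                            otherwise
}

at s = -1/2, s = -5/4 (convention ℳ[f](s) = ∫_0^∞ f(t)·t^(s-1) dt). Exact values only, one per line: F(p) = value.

F(-1/2) = 33/8
F(-5/4) = -4/9 - 2**(3/4)/18 + 2*2**(3/4)*3**(1/4)

along the cuts 1/2, 1, ℳ[f](s) splits into 3 integrals
the [0, 1/2) slice contributes ∫ 2*t**(7/2)·t^(s-1) dt
piece [1/2, 1): integrate 3*t**(7/2) against the kernel
on [1, 3/2) integrate f = 4*t**(7/2) against the kernel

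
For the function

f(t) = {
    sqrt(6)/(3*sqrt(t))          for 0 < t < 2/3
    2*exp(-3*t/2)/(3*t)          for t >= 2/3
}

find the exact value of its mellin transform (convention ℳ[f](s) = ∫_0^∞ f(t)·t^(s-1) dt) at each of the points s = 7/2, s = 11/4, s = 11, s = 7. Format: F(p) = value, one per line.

F(7/2) = 2*sqrt(6)*(E*(9*sqrt(pi)*erfc(1) + 4) + 30)*exp(-1)/243
F(11/4) = 4*24**(1/4)*(4 + 9*uppergamma(7/4, 1))/243
F(11) = 4096/3720087 + 2020167680*exp(-1)/177147
F(7) = 256/28431 + 41728*exp(-1)/2187

remove the common scale on t first: 1/sqrt(t) on [0, 1); exp(-t)/t on [1, ∞)
invert the shared t-power to get sqrt(t) on [0, 1); exp(-t) on [1, ∞)
summing 2 kernel integrals split by 2/3 yields ℳ[f](s)
between 0 and 2/3 the integrand is sqrt(6)/(3*sqrt(t))·t^(s-1)
segment 2/3 to ∞ holds 2*exp(-3*t/2)/(3*t); add its integral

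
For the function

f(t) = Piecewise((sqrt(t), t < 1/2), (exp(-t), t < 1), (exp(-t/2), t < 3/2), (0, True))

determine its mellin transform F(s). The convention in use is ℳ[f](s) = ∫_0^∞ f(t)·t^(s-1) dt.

(2**s*(2*s + 1)*uppergamma(s, 1/2) - 2**s*(2*s + 1)*uppergamma(s, 1) + 4**s*(2*s + 1)*uppergamma(s, 1/2) - 4**s*(2*s + 1)*uppergamma(s, 3/4) + sqrt(2))/(2**s*(2*s + 1))
  Re(s) > -1/2

decompose at 1/2, 1; ℳ[f](s) sums the 3 pieces' integrals
piece [0, 1/2): integrate sqrt(t) against the kernel
on [1/2, 1): add ∫ exp(-t)·t^(s-1) dt
piece [1, 3/2): integrate exp(-t/2) against the kernel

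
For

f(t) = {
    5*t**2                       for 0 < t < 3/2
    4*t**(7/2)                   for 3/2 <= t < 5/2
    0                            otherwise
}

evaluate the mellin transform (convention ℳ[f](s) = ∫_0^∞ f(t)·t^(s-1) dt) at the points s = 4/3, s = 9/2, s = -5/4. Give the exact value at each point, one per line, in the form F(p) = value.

summing 2 kernel integrals split by 3/2 yields ℳ[f](s)
for t in [0, 3/2): the term is ∫ 5*t**2·t^(s-1)
segment [3/2, 5/2) carries 4*t**(7/2); integrate it

F(4/3) = -243*2**(1/6)*3**(5/6)/116 + 81*2**(2/3)*3**(1/3)/32 + 1875*2**(1/6)*5**(5/6)/116
F(9/2) = 3645*sqrt(6)/832 + 6001/8
F(-5/4) = 2*2**(1/4)*(-9*sqrt(2)*3**(1/4) + 15*3**(3/4) + 25*sqrt(2)*5**(1/4))/9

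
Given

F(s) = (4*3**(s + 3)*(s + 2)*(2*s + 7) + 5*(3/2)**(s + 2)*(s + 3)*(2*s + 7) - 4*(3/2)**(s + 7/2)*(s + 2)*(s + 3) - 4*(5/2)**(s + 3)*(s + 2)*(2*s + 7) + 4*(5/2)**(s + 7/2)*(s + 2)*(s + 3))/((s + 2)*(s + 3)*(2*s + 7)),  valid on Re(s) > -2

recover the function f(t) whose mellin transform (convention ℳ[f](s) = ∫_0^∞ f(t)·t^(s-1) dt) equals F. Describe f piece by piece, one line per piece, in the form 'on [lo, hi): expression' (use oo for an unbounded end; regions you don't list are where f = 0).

integrate the 3 segments split at 3/2, 5/2, then add the results
on [0, 3/2) integrate f = 5*t**2 against the kernel
on [3/2, 5/2) integrate f = 2*t**(7/2) against the kernel
between 5/2 and 3 the integrand is 4*t**3·t^(s-1)

on [0, 3/2): 5*t**2
on [3/2, 5/2): 2*t**(7/2)
on [5/2, 3): 4*t**3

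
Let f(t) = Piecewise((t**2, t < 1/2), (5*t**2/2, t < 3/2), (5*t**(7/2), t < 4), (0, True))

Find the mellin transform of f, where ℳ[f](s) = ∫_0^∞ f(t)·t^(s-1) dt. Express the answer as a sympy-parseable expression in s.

the 3 pieces separated at 1/2, 3/2 each add one integral
∫ over [0, 1/2) of t**2·t^(s-1) joins the sum
on [1/2, 3/2): add ∫ 5*t**2/2·t^(s-1) dt
segment [3/2, 4) carries 5*t**(7/2); integrate it

(10240*2**(3*s)*(s + 2) + 45*3**s*(2*s + 7) - 135*sqrt(2)*3**(s + 1/2)*(s + 2) - 6*s - 21)/(8*2**s*(s + 2)*(2*s + 7))
  Re(s) > -2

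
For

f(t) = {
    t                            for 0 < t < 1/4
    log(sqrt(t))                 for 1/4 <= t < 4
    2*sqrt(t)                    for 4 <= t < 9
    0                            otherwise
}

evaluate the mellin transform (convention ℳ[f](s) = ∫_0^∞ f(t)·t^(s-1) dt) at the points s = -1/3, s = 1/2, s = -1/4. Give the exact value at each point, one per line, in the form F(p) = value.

undo the power substitution: t**2 on [0, 1/2); log(t) on [1/2, 2); 2*t on [2, 3)
summing 3 kernel integrals split by 1/4, 4 yields ℳ[f](s)
[0, 1/4) adds the kernel integral of t
over [1/4, 4), the kernel integral of log(sqrt(t)) enters the sum
piece [4, 9): integrate 2*sqrt(t) against the kernel

F(-1/3) = 3*2**(2/3)*(-19*2**(2/3) - log(2**(2*2**(2/3) + 8)) + 13 + 16*6**(1/3))/8
F(1/2) = 5*log(2) + 85/12
F(-1/4) = sqrt(2)*(-18*log(2) - 11 + 12*sqrt(6))/3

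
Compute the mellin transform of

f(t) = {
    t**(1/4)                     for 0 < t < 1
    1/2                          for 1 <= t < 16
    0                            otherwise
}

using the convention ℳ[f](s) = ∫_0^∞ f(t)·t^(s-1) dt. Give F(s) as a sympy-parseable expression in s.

reversing the power substitution: sqrt(t) on [0, 1); 1/2 on [1, 4)
back out the power substitution: t on [0, 1); 1/2 on [1, 2)
integrate the 2 segments split at 1, then add the results
[0, 1) adds the kernel integral of t**(1/4)
on [1, 16): add ∫ 1/2·t^(s-1) dt

(16**s*(4*s + 1) + 4*s - 1)/(2*s*(4*s + 1))
  Re(s) > -1/4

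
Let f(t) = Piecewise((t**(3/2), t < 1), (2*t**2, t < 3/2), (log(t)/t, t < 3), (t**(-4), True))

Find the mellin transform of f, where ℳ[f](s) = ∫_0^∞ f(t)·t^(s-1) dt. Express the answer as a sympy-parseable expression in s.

decompose at 1, 3/2, 3; ℳ[f](s) sums the 4 pieces' integrals
on [0, 1) integrate f = t**(3/2) against the kernel
piece [1, 3/2): integrate 2*t**2 against the kernel
piece [3/2, 3): integrate log(t)/t against the kernel
segment 3 to ∞ holds t**(-4); add its integral

(324*2**s*(s - 4)*(s + 2)*(s**2 - 2*s + 1) - 324*2**s*(s - 4)*(2*s + 3)*(s**2 - 2*s + 1) - 108*3**s*s*(s - 4)*(s + 2)*(2*s + 3)*log(3) + 108*3**s*s*(s - 4)*(s + 2)*(2*s + 3)*log(2) - 108*3**s*(s - 4)*(s + 2)*(2*s + 3)*log(2) + 108*3**s*(s - 4)*(s + 2)*(2*s + 3) + 108*3**s*(s - 4)*(s + 2)*(2*s + 3)*log(3) + 729*3**s*(s - 4)*(2*s + 3)*(s**2 - 2*s + 1) + 54*6**s*s*(s - 4)*(s + 2)*(2*s + 3)*log(3) - 54*6**s*(s - 4)*(s + 2)*(2*s + 3)*log(3) - 54*6**s*(s - 4)*(s + 2)*(2*s + 3) - 2*6**s*(s + 2)*(2*s + 3)*(s**2 - 2*s + 1))/(162*2**s*(s - 4)*(s + 2)*(2*s + 3)*(s**2 - 2*s + 1))
  -3/2 < Re(s) < 4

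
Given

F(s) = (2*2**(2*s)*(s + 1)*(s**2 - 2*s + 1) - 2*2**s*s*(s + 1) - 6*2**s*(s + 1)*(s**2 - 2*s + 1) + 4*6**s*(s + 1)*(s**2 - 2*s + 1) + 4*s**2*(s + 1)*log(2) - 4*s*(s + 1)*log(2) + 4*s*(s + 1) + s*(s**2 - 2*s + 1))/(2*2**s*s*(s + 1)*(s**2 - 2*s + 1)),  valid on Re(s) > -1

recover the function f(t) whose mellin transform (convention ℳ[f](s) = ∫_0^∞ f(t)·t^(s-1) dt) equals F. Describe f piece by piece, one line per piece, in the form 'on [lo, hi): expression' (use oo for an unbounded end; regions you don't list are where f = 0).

on [0, 1/2): t
on [1/2, 1): log(t)/t
on [1, 2): 3
on [2, 3): 2

decompose at 1/2, 1, 2; ℳ[f](s) sums the 4 pieces' integrals
the [0, 1/2) slice contributes ∫ t·t^(s-1) dt
∫ over [1/2, 1) of log(t)/t·t^(s-1) joins the sum
segment 1 to 2 holds 3; add its integral
segment 2 to 3 holds 2; add its integral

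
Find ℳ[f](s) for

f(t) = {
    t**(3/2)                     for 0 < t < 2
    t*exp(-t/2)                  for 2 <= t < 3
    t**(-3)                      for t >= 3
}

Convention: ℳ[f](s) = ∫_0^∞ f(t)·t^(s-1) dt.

remove the shared t-power first: sqrt(t) on [0, 2); exp(-t/2) on [2, 3); t**(-4) on [3, ∞)
integrate the 3 segments split at 2, 3, then add the results
over [0, 2), the kernel integral of t**(3/2) enters the sum
segment 2 to 3 holds t*exp(-t/2); add its integral
over [3, ∞), the kernel integral of t**(-3) enters the sum

(54*2**s*(s - 3)*(2*s + 3)*uppergamma(s + 1, 1) - 54*2**s*(s - 3)*(2*s + 3)*uppergamma(s + 1, 3/2) + 108*2**(s + 1/2)*(s - 3) - 3**s*(2*s + 3))/(27*(s - 3)*(2*s + 3))
  -3/2 < Re(s) < 3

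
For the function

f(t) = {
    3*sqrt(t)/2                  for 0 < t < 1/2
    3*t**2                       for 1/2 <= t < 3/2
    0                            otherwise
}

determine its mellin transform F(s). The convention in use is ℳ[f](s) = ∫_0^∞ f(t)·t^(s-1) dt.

integrate the 2 segments split at 1/2, then add the results
between 0 and 1/2 the integrand is 3*sqrt(t)/2·t^(s-1)
∫ over [1/2, 3/2) of 3*t**2·t^(s-1) joins the sum

3*(9*3**s*(2*s + 1) - 2*s + 2*sqrt(2)*(s + 2) - 1)/(4*2**s*(s + 2)*(2*s + 1))
  Re(s) > -1/2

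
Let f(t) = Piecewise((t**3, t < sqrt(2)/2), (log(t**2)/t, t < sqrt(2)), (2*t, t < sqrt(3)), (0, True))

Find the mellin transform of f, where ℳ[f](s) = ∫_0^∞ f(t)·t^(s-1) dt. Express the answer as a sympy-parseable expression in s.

2**(1/2 - s/2)*(-8*2**s*(s - 1)**2*(s + 3) + 2**s*(s - 1)*(s + 1)*(s + 3)*log(4) - 4*2**s*(s + 1)*(s + 3) + 4*6**(s/2 + 1/2)*(s - 1)**2*(s + 3) + (s - 1)**2*(s + 1) + 4*(s - 1)*(s + 1)*(s + 3)*log(2) + 8*(s + 1)*(s + 3))/(4*(s - 1)**2*(s + 1)*(s + 3))
  Re(s) > -3

reversing the shared t-power: t**4 on [0, sqrt(2)/2); log(t**2) on [sqrt(2)/2, sqrt(2)); 2*t**2 on [sqrt(2), sqrt(3))
reversing the power substitution: t**2 on [0, 1/2); log(t) on [1/2, 2); 2*t on [2, 3)
integrate the 3 segments split at sqrt(2)/2, sqrt(2), then add the results
over [0, sqrt(2)/2), the kernel integral of t**3 enters the sum
over [sqrt(2)/2, sqrt(2)), the kernel integral of log(t**2)/t enters the sum
∫ 2*t·t^(s-1) over [sqrt(2), sqrt(3))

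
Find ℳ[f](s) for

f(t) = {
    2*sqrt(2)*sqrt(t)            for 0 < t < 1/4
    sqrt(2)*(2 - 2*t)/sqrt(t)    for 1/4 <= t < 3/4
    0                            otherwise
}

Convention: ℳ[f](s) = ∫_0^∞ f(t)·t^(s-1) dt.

2**(3/2 - 2*s)*(3**(s + 1/2)*(2*s - 1) + 8*3**(s + 1/2) - 12*s - 18)/(3*(2*s - 1)*(2*s + 1))
  Re(s) > -1/2

strip the shared t-power: 2*sqrt(2)*t**(3/2) on [0, 1/4); sqrt(2)*sqrt(t)*(2 - 2*t) on [1/4, 3/4)
undo the common scale on t: t**(3/2) on [0, 1/2); sqrt(t)*(2 - t) on [1/2, 3/2)
reversing the shared t-power: t on [0, 1/2); 2 - t on [1/2, 3/2)
decompose at 1/4; ℳ[f](s) sums the 2 pieces' integrals
piece [0, 1/4): integrate 2*sqrt(2)*sqrt(t) against the kernel
[1/4, 3/4) adds the kernel integral of sqrt(2)*(2 - 2*t)/sqrt(t)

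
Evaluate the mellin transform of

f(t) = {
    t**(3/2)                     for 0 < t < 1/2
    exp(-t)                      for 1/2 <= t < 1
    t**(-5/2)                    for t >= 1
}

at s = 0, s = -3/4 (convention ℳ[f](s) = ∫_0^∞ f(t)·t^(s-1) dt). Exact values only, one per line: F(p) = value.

slice at 1/2, 1, transform all 3 pieces, and sum them
over [0, 1/2), the kernel integral of t**(3/2) enters the sum
on [1/2, 1) integrate f = exp(-t) against the kernel
between 1 and ∞ the integrand is t**(-5/2)·t^(s-1)

F(0) = Ei(-1) + sqrt(2)/6 + 2/5 - Ei(-1/2)
F(-3/4) = -uppergamma(-3/4, 1) + 4/13 + uppergamma(-3/4, 1/2) + 2*2**(1/4)/3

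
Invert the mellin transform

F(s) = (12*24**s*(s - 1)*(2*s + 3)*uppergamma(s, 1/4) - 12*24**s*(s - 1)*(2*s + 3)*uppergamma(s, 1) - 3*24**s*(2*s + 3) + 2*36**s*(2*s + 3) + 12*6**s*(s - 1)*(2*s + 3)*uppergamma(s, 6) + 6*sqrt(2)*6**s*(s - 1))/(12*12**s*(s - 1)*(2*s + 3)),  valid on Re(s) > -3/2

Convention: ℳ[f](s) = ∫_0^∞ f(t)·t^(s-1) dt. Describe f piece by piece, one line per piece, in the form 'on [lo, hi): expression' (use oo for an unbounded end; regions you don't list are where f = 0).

summing 4 kernel integrals split by 1/2, 2, 3 yields ℳ[f](s)
between 0 and 1/2 the integrand is t**(3/2)·t^(s-1)
over [1/2, 2), the kernel integral of exp(-t/2) enters the sum
segment 2 to 3 holds 1/(2*t); add its integral
[3, ∞) adds the kernel integral of exp(-2*t)

on [0, 1/2): t**(3/2)
on [1/2, 2): exp(-t/2)
on [2, 3): 1/(2*t)
on [3, oo): exp(-2*t)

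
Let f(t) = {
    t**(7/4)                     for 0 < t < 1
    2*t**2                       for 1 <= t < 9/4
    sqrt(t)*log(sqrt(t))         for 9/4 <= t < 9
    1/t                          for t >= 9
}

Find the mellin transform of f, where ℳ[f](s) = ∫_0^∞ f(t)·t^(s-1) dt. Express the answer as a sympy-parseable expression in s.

invert the shared t-power to get t**(3/4) on [0, 1); 2*t on [1, 9/4); log(sqrt(t))/sqrt(t) on [9/4, 9); …
strip the power substitution: t**(3/2) on [0, 1); 2*t**2 on [1, 3/2); log(t)/t on [3/2, 3); …
linearity at 1, 9/4, 9 turns ℳ[f](s) into 4 summed integrals
segment [0, 1) carries t**(7/4); integrate it
∫ 2*t**2·t^(s-1) over [1, 9/4)
segment 9/4 to 9 holds sqrt(t)*log(sqrt(t)); add its integral
[9, ∞) adds the kernel integral of 1/t

2**(-2*s - 2)*(324*2**(2*s + 2)*(2*s - 2)*(2*s + 4)*(-4*s + 4*(s + 1)**2 - 3) - 324*2**(2*s + 2)*(2*s - 2)*(4*s + 7)*(-4*s + 4*(s + 1)**2 - 3) - 216*3**(2*s + 2)*(s + 1)*(2*s - 2)*(2*s + 4)*(4*s + 7)*log(3) + 216*3**(2*s + 2)*(s + 1)*(2*s - 2)*(2*s + 4)*(4*s + 7)*log(2) - 108*3**(2*s + 2)*(2*s - 2)*(2*s + 4)*(4*s + 7)*log(2) + 108*3**(2*s + 2)*(2*s - 2)*(2*s + 4)*(4*s + 7) + 108*3**(2*s + 2)*(2*s - 2)*(2*s + 4)*(4*s + 7)*log(3) + 729*3**(2*s + 2)*(2*s - 2)*(4*s + 7)*(-4*s + 4*(s + 1)**2 - 3) + 108*6**(2*s + 2)*(s + 1)*(2*s - 2)*(2*s + 4)*(4*s + 7)*log(3) - 54*6**(2*s + 2)*(2*s - 2)*(2*s + 4)*(4*s + 7)*log(3) - 54*6**(2*s + 2)*(2*s - 2)*(2*s + 4)*(4*s + 7) - 2*6**(2*s + 2)*(2*s + 4)*(4*s + 7)*(-4*s + 4*(s + 1)**2 - 3))/(81*(2*s - 2)*(2*s + 4)*(4*s + 7)*(-4*s + 4*(s + 1)**2 - 3))
  -7/4 < Re(s) < 1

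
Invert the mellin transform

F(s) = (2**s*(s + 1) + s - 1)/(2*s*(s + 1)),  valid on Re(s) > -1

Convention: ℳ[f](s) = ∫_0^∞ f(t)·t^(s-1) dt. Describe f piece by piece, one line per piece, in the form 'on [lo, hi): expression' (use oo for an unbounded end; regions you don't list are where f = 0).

on [0, 1): t
on [1, 2): 1/2

integrate the 2 segments split at 1, then add the results
over [0, 1), the kernel integral of t enters the sum
on [1, 2): add ∫ 1/2·t^(s-1) dt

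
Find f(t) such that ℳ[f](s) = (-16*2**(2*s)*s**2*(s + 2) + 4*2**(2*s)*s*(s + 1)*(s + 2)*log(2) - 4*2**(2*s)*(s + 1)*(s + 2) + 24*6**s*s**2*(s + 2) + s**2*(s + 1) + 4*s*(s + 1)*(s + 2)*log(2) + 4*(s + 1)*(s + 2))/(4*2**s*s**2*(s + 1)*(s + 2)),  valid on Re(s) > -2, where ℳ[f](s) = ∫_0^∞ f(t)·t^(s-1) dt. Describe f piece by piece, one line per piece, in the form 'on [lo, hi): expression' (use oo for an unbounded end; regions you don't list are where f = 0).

on [0, 1/2): t**2
on [1/2, 2): log(t)
on [2, 3): 2*t

linearity at 1/2, 2 turns ℳ[f](s) into 3 summed integrals
∫ t**2·t^(s-1) over [0, 1/2)
segment [1/2, 2) carries log(t); integrate it
the [2, 3) slice contributes ∫ 2*t·t^(s-1) dt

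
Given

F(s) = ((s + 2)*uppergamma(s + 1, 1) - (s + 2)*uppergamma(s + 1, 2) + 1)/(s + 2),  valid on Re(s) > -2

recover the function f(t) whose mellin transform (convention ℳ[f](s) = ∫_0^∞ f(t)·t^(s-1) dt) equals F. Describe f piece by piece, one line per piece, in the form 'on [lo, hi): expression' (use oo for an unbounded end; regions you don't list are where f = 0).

undo the shared t-power: t on [0, 1); exp(-t) on [1, 2)
f breaks at 1 into 2 integrals to sum
over [0, 1), the kernel integral of t**2 enters the sum
over [1, 2), the kernel integral of t*exp(-t) enters the sum

on [0, 1): t**2
on [1, 2): t*exp(-t)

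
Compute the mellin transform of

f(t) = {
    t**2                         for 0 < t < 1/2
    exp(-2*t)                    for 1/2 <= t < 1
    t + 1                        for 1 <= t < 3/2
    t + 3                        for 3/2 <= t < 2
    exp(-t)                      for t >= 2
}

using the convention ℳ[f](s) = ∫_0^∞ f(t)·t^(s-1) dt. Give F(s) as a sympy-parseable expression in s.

(20*2**(2*s)*s*(s + 2) + 12*2**(2*s)*(s + 2) + 4*2**s*s*(s + 1)*(s + 2)*uppergamma(s, 2) - 8*2**s*s*(s + 2) - 4*2**s*(s + 2) - 8*3**s*s*(s + 2) - 8*3**s*(s + 2) + 4*s*(s + 1)*(s + 2)*uppergamma(s, 1) - 4*s*(s + 1)*(s + 2)*uppergamma(s, 2) + s*(s + 1))/(4*2**s*s*(s + 1)*(s + 2))
  Re(s) > -2

along the cuts 1/2, 1, 3/2, 2, ℳ[f](s) splits into 5 integrals
the [0, 1/2) slice contributes ∫ t**2·t^(s-1) dt
∫ exp(-2*t)·t^(s-1) over [1/2, 1)
between 1 and 3/2 the integrand is (t + 1)·t^(s-1)
on [3/2, 2) integrate f = (t + 3) against the kernel
segment 2 to ∞ holds exp(-t); add its integral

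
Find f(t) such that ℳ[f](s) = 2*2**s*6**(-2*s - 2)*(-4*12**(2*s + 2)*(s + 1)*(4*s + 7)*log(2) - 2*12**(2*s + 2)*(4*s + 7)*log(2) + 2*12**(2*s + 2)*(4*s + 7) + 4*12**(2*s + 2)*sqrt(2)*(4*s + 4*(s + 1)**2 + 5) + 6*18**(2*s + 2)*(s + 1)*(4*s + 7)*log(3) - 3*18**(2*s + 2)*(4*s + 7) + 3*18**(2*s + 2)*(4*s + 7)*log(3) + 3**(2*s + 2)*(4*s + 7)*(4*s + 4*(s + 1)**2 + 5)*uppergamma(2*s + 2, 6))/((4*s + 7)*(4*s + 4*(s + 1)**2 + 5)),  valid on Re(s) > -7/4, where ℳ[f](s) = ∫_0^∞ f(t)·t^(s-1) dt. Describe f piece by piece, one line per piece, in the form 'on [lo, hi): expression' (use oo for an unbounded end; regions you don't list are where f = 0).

on [0, 8): 2**(1/4)*t**(7/4)/4
on [8, 18): sqrt(2)*t**(3/2)*log(sqrt(2)*sqrt(t)/2)/4
on [18, oo): t*exp(-sqrt(2)*sqrt(t))/2

reversing the common scale on t: t**(7/4) on [0, 4); t**(3/2)*log(sqrt(t)) on [4, 9); t*exp(-2*sqrt(t)) on [9, ∞)
peel off the shared t-power: t**(3/4) on [0, 4); sqrt(t)*log(sqrt(t)) on [4, 9); exp(-2*sqrt(t)) on [9, ∞)
back out the power substitution: t**(3/2) on [0, 2); t*log(t) on [2, 3); exp(-2*t) on [3, ∞)
slice at 8, 18, transform all 3 pieces, and sum them
over [0, 8), the kernel integral of 2**(1/4)*t**(7/4)/4 enters the sum
for t in [8, 18): the term is ∫ sqrt(2)*t**(3/2)*log(sqrt(2)*sqrt(t)/2)/4·t^(s-1)
piece [18, ∞): integrate t*exp(-sqrt(2)*sqrt(t))/2 against the kernel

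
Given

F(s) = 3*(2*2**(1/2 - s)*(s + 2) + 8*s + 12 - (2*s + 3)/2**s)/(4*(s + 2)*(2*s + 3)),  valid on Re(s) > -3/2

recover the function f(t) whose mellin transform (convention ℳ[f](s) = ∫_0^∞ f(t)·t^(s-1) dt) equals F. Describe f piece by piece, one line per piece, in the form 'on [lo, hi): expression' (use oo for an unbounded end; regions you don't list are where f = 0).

cuts at 1/2: linearity sums the 2 kernel integrals
piece [0, 1/2): integrate 3*t**(3/2) against the kernel
between 1/2 and 1 the integrand is 3*t**2·t^(s-1)

on [0, 1/2): 3*t**(3/2)
on [1/2, 1): 3*t**2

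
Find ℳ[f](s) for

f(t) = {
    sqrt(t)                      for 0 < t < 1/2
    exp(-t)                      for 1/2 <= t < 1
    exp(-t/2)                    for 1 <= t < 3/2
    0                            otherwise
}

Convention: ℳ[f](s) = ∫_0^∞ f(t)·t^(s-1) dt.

slice at 1/2, 1, transform all 3 pieces, and sum them
∫ sqrt(t)·t^(s-1) over [0, 1/2)
segment 1/2 to 1 holds exp(-t); add its integral
∫ exp(-t/2)·t^(s-1) over [1, 3/2)

(2**s*(2*s + 1)*uppergamma(s, 1/2) - 2**s*(2*s + 1)*uppergamma(s, 1) + 4**s*(2*s + 1)*uppergamma(s, 1/2) - 4**s*(2*s + 1)*uppergamma(s, 3/4) + sqrt(2))/(2**s*(2*s + 1))
  Re(s) > -1/2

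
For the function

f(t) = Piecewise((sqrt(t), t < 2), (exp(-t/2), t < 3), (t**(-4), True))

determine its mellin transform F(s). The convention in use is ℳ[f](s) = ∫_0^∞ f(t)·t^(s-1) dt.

(2**s*(s - 4)*(2*s + 1)*uppergamma(s, 1) - 2**s*(s - 4)*(2*s + 1)*uppergamma(s, 3/2) + 2*2**(s + 1/2)*(s - 4) - 3**s*(2*s + 1)/81)/((s - 4)*(2*s + 1))
  -1/2 < Re(s) < 4

linearity at 2, 3 turns ℳ[f](s) into 3 summed integrals
for t in [0, 2): the term is ∫ sqrt(t)·t^(s-1)
over [2, 3), the kernel integral of exp(-t/2) enters the sum
[3, ∞) adds the kernel integral of t**(-4)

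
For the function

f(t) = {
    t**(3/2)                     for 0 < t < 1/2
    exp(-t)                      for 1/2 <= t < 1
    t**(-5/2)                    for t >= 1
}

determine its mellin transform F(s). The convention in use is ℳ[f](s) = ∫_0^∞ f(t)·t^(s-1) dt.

summing 3 kernel integrals split by 1/2, 1 yields ℳ[f](s)
[0, 1/2) adds the kernel integral of t**(3/2)
∫ exp(-t)·t^(s-1) over [1/2, 1)
for t in [1, ∞): the term is ∫ t**(-5/2)·t^(s-1)

(2*2**s*(2*s - 5)*(2*s + 3)*uppergamma(s, 1/2) - 2*2**s*(2*s - 5)*(2*s + 3)*uppergamma(s, 1) - 4*2**s*(2*s + 3) + sqrt(2)*(2*s - 5))/(2*2**s*(2*s - 5)*(2*s + 3))
  -3/2 < Re(s) < 5/2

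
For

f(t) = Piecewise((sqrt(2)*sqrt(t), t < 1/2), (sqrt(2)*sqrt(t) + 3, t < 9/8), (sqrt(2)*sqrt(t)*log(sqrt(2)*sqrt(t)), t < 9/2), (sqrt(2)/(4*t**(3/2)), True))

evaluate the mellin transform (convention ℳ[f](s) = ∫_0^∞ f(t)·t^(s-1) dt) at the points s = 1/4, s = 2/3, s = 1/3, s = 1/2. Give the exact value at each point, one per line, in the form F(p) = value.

undo the common scale on t: sqrt(t) on [0, 1); sqrt(t) + 3 on [1, 9/4); sqrt(t)*log(sqrt(t)) on [9/4, 9); …
reversing the power substitution: t on [0, 1); t + 3 on [1, 3/2); t*log(t) on [3/2, 3); …
treat the 4 regions marked off by 1/2, 9/8, 9/2 separately and sum
piece [0, 1/2): integrate sqrt(2)*sqrt(t) against the kernel
segment 1/2 to 9/8 holds (sqrt(2)*sqrt(t) + 3); add its integral
between 9/8 and 9/2 the integrand is sqrt(2)*sqrt(t)*log(sqrt(2)*sqrt(t))·t^(s-1)
[9/2, ∞) adds the kernel integral of sqrt(2)/(4*t**(3/2))

F(1/4) = 2**(1/4)*(-810*sqrt(2) - 178*sqrt(6) + log(2**(135*sqrt(3))*3**(-135*sqrt(3) + 270*sqrt(6))) + 1035*sqrt(3))/135
F(2/3) = -1166*6**(1/3)/735 - 9*2**(1/3)/4 - 27*3**(1/3)*log(3)/28 + 27*3**(1/3)*log(2)/28 + 1863*3**(1/3)/392 + 27*6**(1/3)*log(3)/7
F(1/3) = -9*2**(2/3)/2 - 1676*6**(2/3)/1575 - 9*3**(2/3)*log(3)/10 + 9*3**(2/3)*log(2)/10 + 9*6**(2/3)*log(3)/5 + 297*3**(2/3)/50
F(1/2) = sqrt(2)*(162*log(2) + 143 + 486*log(3))/144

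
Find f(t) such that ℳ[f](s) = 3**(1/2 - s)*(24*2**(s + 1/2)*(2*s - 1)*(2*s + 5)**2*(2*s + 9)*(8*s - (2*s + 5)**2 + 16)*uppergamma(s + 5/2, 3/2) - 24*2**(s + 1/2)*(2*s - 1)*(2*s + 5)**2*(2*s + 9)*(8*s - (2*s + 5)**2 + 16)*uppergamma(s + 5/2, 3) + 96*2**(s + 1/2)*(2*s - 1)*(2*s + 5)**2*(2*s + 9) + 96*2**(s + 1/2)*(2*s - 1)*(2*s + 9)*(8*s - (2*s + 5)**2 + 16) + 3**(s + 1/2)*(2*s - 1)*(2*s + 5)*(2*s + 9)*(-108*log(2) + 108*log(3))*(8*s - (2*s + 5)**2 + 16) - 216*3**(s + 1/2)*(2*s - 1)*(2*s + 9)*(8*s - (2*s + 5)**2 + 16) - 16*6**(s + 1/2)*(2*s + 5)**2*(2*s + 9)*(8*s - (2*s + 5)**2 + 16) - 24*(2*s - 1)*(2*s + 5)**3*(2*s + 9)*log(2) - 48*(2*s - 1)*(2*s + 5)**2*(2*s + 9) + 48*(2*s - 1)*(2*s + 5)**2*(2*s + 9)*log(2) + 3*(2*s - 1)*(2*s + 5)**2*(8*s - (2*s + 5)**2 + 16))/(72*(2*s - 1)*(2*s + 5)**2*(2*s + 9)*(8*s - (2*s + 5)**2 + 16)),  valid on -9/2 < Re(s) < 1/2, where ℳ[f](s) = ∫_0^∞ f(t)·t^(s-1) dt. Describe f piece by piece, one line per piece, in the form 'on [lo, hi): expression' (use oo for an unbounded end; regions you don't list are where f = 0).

reversing the shared t-power: 81*t**4/16 on [0, 1/3); 3*t*log(3*t/2)/2 on [1/3, 2/3); 9*t**2*log(3*t/2)/4 on [2/3, 1); …
strip the common scale on t: t**4 on [0, 1/2); t*log(t) on [1/2, 1); t**2*log(t) on [1, 3/2); …
invert the shared t-power to get t**2 on [0, 1/2); log(t)/t on [1/2, 1); log(t) on [1, 3/2); …
cuts at 1/3, 2/3, 1, 2: linearity sums the 5 kernel integrals
∫ 81*t**(9/2)/16·t^(s-1) over [0, 1/3)
segment [1/3, 2/3) carries 3*t**(3/2)*log(3*t/2)/2; integrate it
∫ 9*t**(5/2)*log(3*t/2)/4·t^(s-1) over [2/3, 1)
the [1, 2) slice contributes ∫ 9*t**(5/2)*exp(-3*t/2)/4·t^(s-1) dt
on [2, ∞) integrate f = 2/(3*sqrt(t)) against the kernel

on [0, 1/3): 81*t**(9/2)/16
on [1/3, 2/3): 3*t**(3/2)*log(3*t/2)/2
on [2/3, 1): 9*t**(5/2)*log(3*t/2)/4
on [1, 2): 9*t**(5/2)*exp(-3*t/2)/4
on [2, oo): 2/(3*sqrt(t))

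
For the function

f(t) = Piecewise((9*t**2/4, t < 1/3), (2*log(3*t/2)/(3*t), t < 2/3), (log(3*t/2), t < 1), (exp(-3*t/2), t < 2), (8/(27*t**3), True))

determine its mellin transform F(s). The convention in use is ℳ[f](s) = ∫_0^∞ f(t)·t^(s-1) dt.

(108*2**s*s**2*(s - 3)*(s + 2)*(s**2 - 2*s + 1)*uppergamma(s, 3/2) - 108*2**s*s**2*(s - 3)*(s + 2)*(s**2 - 2*s + 1)*uppergamma(s, 3) - 108*2**s*s**2*(s - 3)*(s + 2) + 108*2**s*(s - 3)*(s + 2)*(s**2 - 2*s + 1) - 108*3**s*s*(s - 3)*(s + 2)*(s**2 - 2*s + 1)*log(2) + 108*3**s*s*(s - 3)*(s + 2)*(s**2 - 2*s + 1)*log(3) - 108*3**s*(s - 3)*(s + 2)*(s**2 - 2*s + 1) - 4*6**s*s**2*(s + 2)*(s**2 - 2*s + 1) + 216*s**3*(s - 3)*(s + 2)*log(2) - 216*s**2*(s - 3)*(s + 2)*log(2) + 216*s**2*(s - 3)*(s + 2) + 27*s**2*(s - 3)*(s**2 - 2*s + 1))/(108*3**s*s**2*(s - 3)*(s + 2)*(s**2 - 2*s + 1))
  -2 < Re(s) < 3

peel off the common scale on t: t**2 on [0, 1/2); log(t)/t on [1/2, 1); log(t) on [1, 3/2); …
f breaks at 1/3, 2/3, 1, 2 into 5 integrals to sum
for t in [0, 1/3): the term is ∫ 9*t**2/4·t^(s-1)
on [1/3, 2/3): add ∫ 2*log(3*t/2)/(3*t)·t^(s-1) dt
on [2/3, 1): add ∫ log(3*t/2)·t^(s-1) dt
over [1, 2), the kernel integral of exp(-3*t/2) enters the sum
over [2, ∞), the kernel integral of 8/(27*t**3) enters the sum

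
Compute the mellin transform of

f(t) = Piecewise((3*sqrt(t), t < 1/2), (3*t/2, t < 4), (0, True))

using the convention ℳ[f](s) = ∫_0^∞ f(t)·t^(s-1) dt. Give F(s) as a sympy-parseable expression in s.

3*(8*2**(2*s)*(2*s + 1) + 4*2**(1/2 - s)*(s + 1) - (2*s + 1)/2**s)/(4*(s + 1)*(2*s + 1))
  Re(s) > -1/2

split f at 1/2: ℳ[f](s) collects 2 kernel integrals
∫ 3*sqrt(t)·t^(s-1) over [0, 1/2)
∫ over [1/2, 4) of 3*t/2·t^(s-1) joins the sum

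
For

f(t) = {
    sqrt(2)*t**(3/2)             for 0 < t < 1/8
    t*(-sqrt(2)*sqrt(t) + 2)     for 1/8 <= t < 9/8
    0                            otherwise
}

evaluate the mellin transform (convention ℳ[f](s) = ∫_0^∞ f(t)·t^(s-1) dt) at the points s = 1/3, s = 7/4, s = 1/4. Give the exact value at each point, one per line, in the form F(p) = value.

reversing the shared t-power: sqrt(2)*sqrt(t) on [0, 1/8); -sqrt(2)*sqrt(t) + 2 on [1/8, 9/8)
back out the common scale on t: sqrt(t) on [0, 1/4); 2 - sqrt(t) on [1/4, 9/4)
strip the power substitution: t on [0, 1/2); 2 - t on [1/2, 3/2)
split f at 1/8: ℳ[f](s) collects 2 kernel integrals
piece [0, 1/8): integrate sqrt(2)*t**(3/2) against the kernel
segment [1/8, 9/8) carries t*(-sqrt(2)*sqrt(t) + 2); integrate it

F(1/3) = -21/352 + 135*3**(2/3)/352
F(7/4) = 3*2**(3/4)*(-10 + 1539*sqrt(3))/36608
F(1/4) = 9*2**(1/4)*(-2 + 13*sqrt(3))/280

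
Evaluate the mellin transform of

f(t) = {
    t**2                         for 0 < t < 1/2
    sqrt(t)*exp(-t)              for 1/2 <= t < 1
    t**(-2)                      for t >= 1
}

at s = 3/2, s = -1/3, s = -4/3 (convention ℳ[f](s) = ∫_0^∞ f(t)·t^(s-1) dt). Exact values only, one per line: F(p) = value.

F(3/2) = -2*exp(-1) + sqrt(2)/56 + 3*exp(-1/2)/2 + 2
F(-1/3) = -uppergamma(1/6, 1) + 3*2**(1/3)/20 + 3/7 + uppergamma(1/6, 1/2)
F(-4/3) = -uppergamma(-5/6, 1) + 3/10 + uppergamma(-5/6, 1/2) + 3*2**(1/3)/4

strip the shared t-power: t**(3/2) on [0, 1/2); exp(-t) on [1/2, 1); t**(-5/2) on [1, ∞)
split f at 1/2, 1: ℳ[f](s) collects 3 kernel integrals
segment 0 to 1/2 holds t**2; add its integral
on [1/2, 1): add ∫ sqrt(t)*exp(-t)·t^(s-1) dt
between 1 and ∞ the integrand is t**(-2)·t^(s-1)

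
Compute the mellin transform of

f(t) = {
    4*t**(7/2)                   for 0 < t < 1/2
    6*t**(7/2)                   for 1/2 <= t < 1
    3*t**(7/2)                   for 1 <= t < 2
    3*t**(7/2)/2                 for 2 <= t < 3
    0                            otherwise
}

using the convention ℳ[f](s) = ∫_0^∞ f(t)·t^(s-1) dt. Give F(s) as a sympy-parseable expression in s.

(-4*2**(-s - 7/2) + 3*2**(s + 7/2) + 3*3**(s + 7/2) + 6)/(2*s + 7)
  Re(s) > -7/2

treat the 4 regions marked off by 1/2, 1, 2 separately and sum
segment [0, 1/2) carries 4*t**(7/2); integrate it
[1/2, 1) adds the kernel integral of 6*t**(7/2)
[1, 2) adds the kernel integral of 3*t**(7/2)
∫ over [2, 3) of 3*t**(7/2)/2·t^(s-1) joins the sum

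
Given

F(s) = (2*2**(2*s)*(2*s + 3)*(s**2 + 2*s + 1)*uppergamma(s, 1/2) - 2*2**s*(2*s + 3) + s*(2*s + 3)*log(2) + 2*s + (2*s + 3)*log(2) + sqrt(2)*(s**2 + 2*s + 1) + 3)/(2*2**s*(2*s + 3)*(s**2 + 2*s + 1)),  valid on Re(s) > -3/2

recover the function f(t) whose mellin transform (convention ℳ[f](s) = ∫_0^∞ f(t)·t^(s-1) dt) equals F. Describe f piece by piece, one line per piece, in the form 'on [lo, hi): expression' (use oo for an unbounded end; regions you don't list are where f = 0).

on [0, 1/2): t**(3/2)
on [1/2, 1): t*log(t)
on [1, oo): exp(-t/2)

summing 3 kernel integrals split by 1/2, 1 yields ℳ[f](s)
between 0 and 1/2 the integrand is t**(3/2)·t^(s-1)
the [1/2, 1) slice contributes ∫ t*log(t)·t^(s-1) dt
for t in [1, ∞): the term is ∫ exp(-t/2)·t^(s-1)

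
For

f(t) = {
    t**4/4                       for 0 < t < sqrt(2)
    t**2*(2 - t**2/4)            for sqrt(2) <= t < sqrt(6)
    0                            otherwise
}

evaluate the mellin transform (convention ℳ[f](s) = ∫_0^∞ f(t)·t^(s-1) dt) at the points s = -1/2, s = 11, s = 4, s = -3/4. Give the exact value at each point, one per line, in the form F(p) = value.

F(-1/2) = 2**(3/4)*(-22 + 19*3**(3/4))/21
F(11) = -1088*sqrt(2)/195 + 163296*sqrt(6)/65
F(4) = 179/6
F(-3/4) = -84*2**(5/8)/65 + 74*6**(5/8)/65

peel off the shared t-power: t**2/4 on [0, sqrt(2)); 2 - t**2/4 on [sqrt(2), sqrt(6))
undo the common scale on t: t**2 on [0, sqrt(2)/2); 2 - t**2 on [sqrt(2)/2, sqrt(6)/2)
strip the power substitution: t on [0, 1/2); 2 - t on [1/2, 3/2)
breakpoints sqrt(2): one integral from each of the 2 segments
on [0, sqrt(2)) integrate f = t**4/4 against the kernel
segment [sqrt(2), sqrt(6)) carries t**2*(2 - t**2/4); integrate it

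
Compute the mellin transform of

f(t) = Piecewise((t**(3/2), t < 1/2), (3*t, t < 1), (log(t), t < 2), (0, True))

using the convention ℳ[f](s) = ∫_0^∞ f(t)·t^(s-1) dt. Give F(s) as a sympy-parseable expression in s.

cuts at 1/2, 1: linearity sums the 3 kernel integrals
∫ over [0, 1/2) of t**(3/2)·t^(s-1) joins the sum
on [1/2, 1): add ∫ 3*t·t^(s-1) dt
over [1, 2), the kernel integral of log(t) enters the sum

(-2*2**(2*s)*(s + 1)*(2*s + 3) + 6*2**s*s**2*(2*s + 3) + 2*2**s*(s + 1)*(2*s + 3) + 4**s*s*(s + 1)*(2*s + 3)*log(4) + sqrt(2)*s**2*(s + 1) - 3*s**2*(2*s + 3))/(2*2**s*s**2*(s + 1)*(2*s + 3))
  Re(s) > -3/2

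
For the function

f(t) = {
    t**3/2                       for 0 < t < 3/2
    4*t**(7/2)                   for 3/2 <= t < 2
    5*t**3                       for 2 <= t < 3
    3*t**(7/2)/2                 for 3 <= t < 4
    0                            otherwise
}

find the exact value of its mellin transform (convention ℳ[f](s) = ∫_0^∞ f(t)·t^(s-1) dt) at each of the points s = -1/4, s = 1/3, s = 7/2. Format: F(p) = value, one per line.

F(-1/4) = -162*3**(1/4)/13 - 80*2**(3/4)/11 - 27*2**(3/4)*3**(1/4)/13 + 9*2**(1/4)*3**(3/4)/44 + 128*2**(1/4)/13 + 180*3**(3/4)/11 + 384*sqrt(2)/13
F(1/3) = -243*3**(5/6)/23 - 12*2**(1/3) - 81*2**(1/6)*3**(5/6)/46 + 81*2**(2/3)*3**(1/3)/320 + 192*2**(5/6)/23 + 81*3**(1/3)/2 + 1152*2**(2/3)/23
F(7/2) = -640*sqrt(2)/13 + 729*sqrt(6)/1664 + 7290*sqrt(3)/13 + 99379/32

the 4 pieces separated at 3/2, 2, 3 each add one integral
for t in [0, 3/2): the term is ∫ t**3/2·t^(s-1)
∫ over [3/2, 2) of 4*t**(7/2)·t^(s-1) joins the sum
over [2, 3), the kernel integral of 5*t**3 enters the sum
between 3 and 4 the integrand is 3*t**(7/2)/2·t^(s-1)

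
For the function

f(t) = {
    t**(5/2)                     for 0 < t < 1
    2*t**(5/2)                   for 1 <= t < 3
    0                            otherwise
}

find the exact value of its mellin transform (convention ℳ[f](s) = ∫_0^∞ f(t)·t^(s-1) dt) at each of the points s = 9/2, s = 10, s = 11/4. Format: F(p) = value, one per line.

the 2 pieces separated at 1 each add one integral
∫ over [0, 1) of t**(5/2)·t^(s-1) joins the sum
the [1, 3) slice contributes ∫ 2*t**(5/2)·t^(s-1) dt

F(9/2) = 4373/7
F(10) = -2/25 + 2125764*sqrt(3)/25
F(11/4) = -4/21 + 648*3**(1/4)/7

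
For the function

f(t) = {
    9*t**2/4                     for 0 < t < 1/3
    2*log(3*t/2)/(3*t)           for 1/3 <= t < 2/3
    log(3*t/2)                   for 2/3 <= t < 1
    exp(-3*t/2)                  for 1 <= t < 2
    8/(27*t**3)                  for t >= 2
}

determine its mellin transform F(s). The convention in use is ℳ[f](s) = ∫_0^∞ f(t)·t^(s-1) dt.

(108*2**s*s**2*(s - 3)*(s + 2)*(s**2 - 2*s + 1)*uppergamma(s, 3/2) - 108*2**s*s**2*(s - 3)*(s + 2)*(s**2 - 2*s + 1)*uppergamma(s, 3) - 108*2**s*s**2*(s - 3)*(s + 2) + 108*2**s*(s - 3)*(s + 2)*(s**2 - 2*s + 1) - 108*3**s*s*(s - 3)*(s + 2)*(s**2 - 2*s + 1)*log(2) + 108*3**s*s*(s - 3)*(s + 2)*(s**2 - 2*s + 1)*log(3) - 108*3**s*(s - 3)*(s + 2)*(s**2 - 2*s + 1) - 4*6**s*s**2*(s + 2)*(s**2 - 2*s + 1) + 216*s**3*(s - 3)*(s + 2)*log(2) - 216*s**2*(s - 3)*(s + 2)*log(2) + 216*s**2*(s - 3)*(s + 2) + 27*s**2*(s - 3)*(s**2 - 2*s + 1))/(108*3**s*s**2*(s - 3)*(s + 2)*(s**2 - 2*s + 1))
  -2 < Re(s) < 3

strip the common scale on t: t**2 on [0, 1/2); log(t)/t on [1/2, 1); log(t) on [1, 3/2); …
decompose at 1/3, 2/3, 1, 2; ℳ[f](s) sums the 5 pieces' integrals
segment [0, 1/3) carries 9*t**2/4; integrate it
∫ 2*log(3*t/2)/(3*t)·t^(s-1) over [1/3, 2/3)
over [2/3, 1), the kernel integral of log(3*t/2) enters the sum
for t in [1, 2): the term is ∫ exp(-3*t/2)·t^(s-1)
the [2, ∞) slice contributes ∫ 8/(27*t**3)·t^(s-1) dt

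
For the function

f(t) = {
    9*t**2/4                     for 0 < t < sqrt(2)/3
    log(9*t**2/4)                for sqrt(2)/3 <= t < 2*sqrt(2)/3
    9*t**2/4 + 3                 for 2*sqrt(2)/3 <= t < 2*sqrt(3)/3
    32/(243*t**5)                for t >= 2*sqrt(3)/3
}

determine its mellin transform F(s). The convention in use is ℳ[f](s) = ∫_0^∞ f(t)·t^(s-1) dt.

(-135*2**s*s**2*(s - 5)/2 + 27*2**s*s*(s/2 + 1)*(s - 5)*log(2) - 81*2**s*s*(s - 5) - 54*2**s*(s/2 + 1)*(s - 5) - sqrt(3)*6**(s/2)*s**2*(s/2 + 1) + 81*6**(s/2)*s**2*(s - 5) + 81*6**(s/2)*s*(s - 5) + 27*s**2*(s - 5)/4 + 27*s*(s/2 + 1)*(s - 5)*log(2) + (s - 5)*(27*s + 54))/(27*2**(s/2)*(3/2)**s*s**2*(s/2 + 1)*(s - 5))
  -2 < Re(s) < 5

remove the common scale on t first: t**2 on [0, sqrt(2)/2); log(t**2) on [sqrt(2)/2, sqrt(2)); t**2 + 3 on [sqrt(2), sqrt(3)); …
reversing the power substitution: t on [0, 1/2); log(t) on [1/2, 2); t + 3 on [2, 3); …
breakpoints sqrt(2)/3, 2*sqrt(2)/3, 2*sqrt(3)/3: one integral from each of the 4 segments
segment [0, sqrt(2)/3) carries 9*t**2/4; integrate it
segment [sqrt(2)/3, 2*sqrt(2)/3) carries log(9*t**2/4); integrate it
segment [2*sqrt(2)/3, 2*sqrt(3)/3) carries (9*t**2/4 + 3); integrate it
piece [2*sqrt(3)/3, ∞): integrate 32/(243*t**5) against the kernel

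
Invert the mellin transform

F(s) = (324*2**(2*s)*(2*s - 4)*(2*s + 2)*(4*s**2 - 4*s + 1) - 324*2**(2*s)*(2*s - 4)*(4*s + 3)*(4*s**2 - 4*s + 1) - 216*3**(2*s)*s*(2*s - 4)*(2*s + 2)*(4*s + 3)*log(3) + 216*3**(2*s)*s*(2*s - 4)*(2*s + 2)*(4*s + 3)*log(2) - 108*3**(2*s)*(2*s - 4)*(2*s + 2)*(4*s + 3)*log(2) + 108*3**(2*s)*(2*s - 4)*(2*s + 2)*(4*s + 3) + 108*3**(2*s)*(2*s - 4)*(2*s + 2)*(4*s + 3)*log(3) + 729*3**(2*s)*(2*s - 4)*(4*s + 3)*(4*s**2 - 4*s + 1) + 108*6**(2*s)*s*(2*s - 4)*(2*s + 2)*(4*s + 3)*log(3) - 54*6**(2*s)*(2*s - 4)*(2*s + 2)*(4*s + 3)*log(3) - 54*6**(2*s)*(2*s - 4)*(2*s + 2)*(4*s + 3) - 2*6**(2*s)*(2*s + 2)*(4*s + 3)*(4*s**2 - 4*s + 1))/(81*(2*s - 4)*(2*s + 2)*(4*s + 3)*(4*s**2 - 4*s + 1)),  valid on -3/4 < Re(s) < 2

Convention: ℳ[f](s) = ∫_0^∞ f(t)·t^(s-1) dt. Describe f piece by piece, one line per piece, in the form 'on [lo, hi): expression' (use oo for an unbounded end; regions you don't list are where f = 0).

strip the power substitution: sqrt(2)*t**(3/2)/4 on [0, 2); t**2/2 on [2, 3); 2*log(t/2)/t on [3, 6); …
strip the common scale on t: t**(3/2) on [0, 1); 2*t**2 on [1, 3/2); log(t)/t on [3/2, 3); …
decompose at 4, 9, 36; ℳ[f](s) sums the 4 pieces' integrals
segment [0, 4) carries sqrt(2)*t**(3/4)/4; integrate it
on [4, 9) integrate f = t/2 against the kernel
on [9, 36) integrate f = 2*log(sqrt(t)/2)/sqrt(t) against the kernel
∫ over [36, ∞) of 16/t**2·t^(s-1) joins the sum

on [0, 4): sqrt(2)*t**(3/4)/4
on [4, 9): t/2
on [9, 36): 2*log(sqrt(t)/2)/sqrt(t)
on [36, oo): 16/t**2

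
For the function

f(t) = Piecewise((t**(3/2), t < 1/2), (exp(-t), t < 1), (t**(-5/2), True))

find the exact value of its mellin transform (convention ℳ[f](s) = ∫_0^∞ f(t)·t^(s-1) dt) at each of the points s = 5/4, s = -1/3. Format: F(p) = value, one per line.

F(5/4) = -uppergamma(5/4, 1) + 2**(1/4)/22 + uppergamma(5/4, 1/2) + 4/5
F(-1/3) = -uppergamma(-1/3, 1) + 6/17 + 3*2**(5/6)/14 + uppergamma(-1/3, 1/2)

linearity at 1/2, 1 turns ℳ[f](s) into 3 summed integrals
∫ t**(3/2)·t^(s-1) over [0, 1/2)
over [1/2, 1), the kernel integral of exp(-t) enters the sum
for t in [1, ∞): the term is ∫ t**(-5/2)·t^(s-1)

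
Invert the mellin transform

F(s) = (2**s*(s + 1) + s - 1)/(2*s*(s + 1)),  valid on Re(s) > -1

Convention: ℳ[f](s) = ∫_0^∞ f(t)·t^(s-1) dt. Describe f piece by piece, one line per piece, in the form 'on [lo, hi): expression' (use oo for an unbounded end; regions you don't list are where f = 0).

decompose at 1; ℳ[f](s) sums the 2 pieces' integrals
the [0, 1) slice contributes ∫ t·t^(s-1) dt
on [1, 2): add ∫ 1/2·t^(s-1) dt

on [0, 1): t
on [1, 2): 1/2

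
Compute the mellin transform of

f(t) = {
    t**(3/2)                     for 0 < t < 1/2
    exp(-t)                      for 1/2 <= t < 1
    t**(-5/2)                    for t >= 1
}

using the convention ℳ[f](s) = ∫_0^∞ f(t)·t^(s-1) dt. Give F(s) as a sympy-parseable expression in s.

(2*2**s*(2*s - 5)*(2*s + 3)*uppergamma(s, 1/2) - 2*2**s*(2*s - 5)*(2*s + 3)*uppergamma(s, 1) - 4*2**s*(2*s + 3) + sqrt(2)*(2*s - 5))/(2*2**s*(2*s - 5)*(2*s + 3))
  -3/2 < Re(s) < 5/2

f breaks at 1/2, 1 into 3 integrals to sum
on [0, 1/2): add ∫ t**(3/2)·t^(s-1) dt
on [1/2, 1): add ∫ exp(-t)·t^(s-1) dt
for t in [1, ∞): the term is ∫ t**(-5/2)·t^(s-1)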